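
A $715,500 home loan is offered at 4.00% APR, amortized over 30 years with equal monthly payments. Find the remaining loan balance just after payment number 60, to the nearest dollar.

$647,152

With monthly rate i = 4%/12 = 0.0033333, the balance after k of n payments is P · [(1+i)^n − (1+i)^k] / [(1+i)^n − 1].
(1+0.0033333)^360 = 3.31349801 and (1+0.0033333)^60 = 1.22099659, so the balance is 715,500 × (3.31349801 − 1.22099659) / (3.31349801 − 1) = $647,151.96.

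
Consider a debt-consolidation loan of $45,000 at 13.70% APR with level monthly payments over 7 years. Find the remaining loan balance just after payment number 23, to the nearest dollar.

With monthly rate i = 13.7%/12 = 0.0114167, the balance after k of n payments is P · [(1+i)^n − (1+i)^k] / [(1+i)^n − 1].
(1+0.0114167)^84 = 2.59494941 and (1+0.0114167)^23 = 1.29835195, so the balance is 45,000 × (2.59494941 − 1.29835195) / (2.59494941 − 1) = $36,582.28.

$36,582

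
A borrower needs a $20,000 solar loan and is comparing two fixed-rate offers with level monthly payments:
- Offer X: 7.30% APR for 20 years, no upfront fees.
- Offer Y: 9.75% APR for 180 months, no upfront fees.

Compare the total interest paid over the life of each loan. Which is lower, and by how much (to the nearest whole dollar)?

Offer X: at 7.30% the monthly rate is 0.0060833, so the payment is 20,000 × 0.0060833 / (1 − 1.0060833^−240) = $158.68.
Total interest on Offer X = 240 × $158.68 − $20,000 = $18,083.20.
Offer Y: monthly rate = 9.75%/12 = 0.0081250; payment = 20,000 × 0.0081250 / (1 − (1+0.0081250)^−180) = $211.87.
Total interest on Offer Y = 180 × $211.87 − $20,000 = $18,136.60.
Offer X is lower by $53.40.

Offer X by $53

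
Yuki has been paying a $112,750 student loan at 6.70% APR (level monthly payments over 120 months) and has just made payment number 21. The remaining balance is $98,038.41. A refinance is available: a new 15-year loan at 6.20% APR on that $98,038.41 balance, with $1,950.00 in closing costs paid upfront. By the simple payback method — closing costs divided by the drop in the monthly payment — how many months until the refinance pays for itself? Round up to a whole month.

Current payment = 112,750 × 6.7%/12 / (1 − (1+0.0055833)^−120) = $1,291.76.
Refinanced payment = 98,038.41 × 0.0051667 / (1 − (1+0.0051667)^−180) = $837.93.
Monthly savings = $1,291.76 − $837.93 = $453.83.
Break-even = $1,950.00 / $453.83 = 4.30 → 5 months.

5 months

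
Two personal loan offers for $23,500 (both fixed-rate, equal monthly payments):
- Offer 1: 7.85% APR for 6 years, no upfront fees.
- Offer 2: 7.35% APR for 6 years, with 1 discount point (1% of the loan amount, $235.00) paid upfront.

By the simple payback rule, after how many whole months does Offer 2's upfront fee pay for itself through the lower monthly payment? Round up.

42 months

Offer 1: monthly rate = 7.85%/12 = 0.0065417; payment = 23,500 × 0.0065417 / (1 − (1+0.0065417)^−72) = $410.31.
Offer 2: monthly rate = 7.35%/12 = 0.0061250; payment = 23,500 × 0.0061250 / (1 − (1+0.0061250)^−72) = $404.61.
Monthly savings = $410.31 − $404.61 = $5.70.
Break-even = $235.00 / $5.70 = 41.23 → 42 months.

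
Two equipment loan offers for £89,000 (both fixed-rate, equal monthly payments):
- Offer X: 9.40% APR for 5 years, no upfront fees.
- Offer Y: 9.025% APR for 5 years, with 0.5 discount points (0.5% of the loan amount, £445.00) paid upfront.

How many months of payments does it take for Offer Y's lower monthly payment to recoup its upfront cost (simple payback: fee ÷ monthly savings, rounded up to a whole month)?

Offer X: at 9.40% the monthly rate is 0.0078333, so the payment is 89,000 × 0.0078333 / (1 − 1.0078333^−60) = £1,864.82.
Offer Y: at 9.025% the monthly rate is 0.0075208, so the payment is 89,000 × 0.0075208 / (1 − 1.0075208^−60) = £1,848.57.
Monthly savings = £1,864.82 − £1,848.57 = £16.25.
Break-even = £445.00 / £16.25 = 27.38 → 28 months.

28 months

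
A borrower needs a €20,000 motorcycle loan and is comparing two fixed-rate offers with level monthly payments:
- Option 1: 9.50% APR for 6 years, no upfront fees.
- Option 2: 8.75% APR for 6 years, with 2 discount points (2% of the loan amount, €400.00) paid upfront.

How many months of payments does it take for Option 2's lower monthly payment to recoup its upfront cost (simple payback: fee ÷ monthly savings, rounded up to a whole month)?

Option 1: monthly rate = 9.5%/12 = 0.0079167; payment = 20,000 × 0.0079167 / (1 − (1+0.0079167)^−72) = €365.49.
Option 2: monthly rate = 8.75%/12 = 0.0072917; payment = 20,000 × 0.0072917 / (1 − (1+0.0072917)^−72) = €358.03.
Monthly savings = €365.49 − €358.03 = €7.46.
Break-even = €400.00 / €7.46 = 53.62 → 54 months.

54 months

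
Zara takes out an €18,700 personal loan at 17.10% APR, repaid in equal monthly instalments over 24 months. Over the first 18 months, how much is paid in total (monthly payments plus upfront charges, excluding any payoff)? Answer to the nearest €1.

€16,658

Monthly rate = 17.1%/12 = 0.0142500; payment = 18,700 × 0.0142500 / (1 − (1+0.0142500)^−24) = €925.47.
Total outlay = 18 × €925.47 = €16,658.46.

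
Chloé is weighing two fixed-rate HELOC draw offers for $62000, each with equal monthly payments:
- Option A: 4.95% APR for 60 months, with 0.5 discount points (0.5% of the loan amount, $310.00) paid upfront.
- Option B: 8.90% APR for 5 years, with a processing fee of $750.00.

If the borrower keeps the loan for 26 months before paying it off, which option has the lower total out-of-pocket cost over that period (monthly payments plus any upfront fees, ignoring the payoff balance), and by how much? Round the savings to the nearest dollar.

Option A: at 4.95% the monthly rate is 0.0041250, so the payment is 62,000 × 0.0041250 / (1 − 1.0041250^−60) = $1,168.60.
Option B: at 8.90% the monthly rate is 0.0074167, so the payment is 62,000 × 0.0074167 / (1 − 1.0074167^−60) = $1,284.01.
Over 26 months: Option A costs 26 × $1,168.60 + $310.00 = $30,693.60; Option B costs 26 × $1,284.01 + $750.00 = $34,134.26.
Option A is cheaper by $34,134.26 − $30,693.60 = $3,440.66.

Option A by $3,441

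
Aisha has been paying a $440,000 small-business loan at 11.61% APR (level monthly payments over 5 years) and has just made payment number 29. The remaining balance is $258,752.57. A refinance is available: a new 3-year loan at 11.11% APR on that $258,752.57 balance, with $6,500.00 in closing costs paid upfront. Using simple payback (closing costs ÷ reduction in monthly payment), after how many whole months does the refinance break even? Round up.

Current payment = 440,000 × 11.61%/12 / (1 − (1+0.0096750)^−60) = $9,701.06.
Refinanced payment = 258,752.57 × 0.0092583 / (1 − (1+0.0092583)^−36) = $8,484.71.
Monthly savings = $9,701.06 − $8,484.71 = $1,216.35.
Break-even = $6,500.00 / $1,216.35 = 5.34 → 6 months.

6 months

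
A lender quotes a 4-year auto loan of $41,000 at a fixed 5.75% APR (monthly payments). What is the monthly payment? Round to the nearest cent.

Monthly rate = 5.75%/12 = 0.0047917; payment = 41,000 × 0.0047917 / (1 − (1+0.0047917)^−48) = $958.19.

$958.19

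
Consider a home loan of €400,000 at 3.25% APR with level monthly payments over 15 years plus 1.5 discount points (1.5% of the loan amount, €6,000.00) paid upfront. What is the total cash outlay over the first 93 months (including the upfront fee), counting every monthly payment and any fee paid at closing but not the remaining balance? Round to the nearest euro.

€267,393

Monthly rate = 3.25%/12 = 0.0027083; payment = 400,000 × 0.0027083 / (1 − (1+0.0027083)^−180) = €2,810.68.
Total outlay = 93 × €2,810.68 + €6,000.00 = €267,393.24.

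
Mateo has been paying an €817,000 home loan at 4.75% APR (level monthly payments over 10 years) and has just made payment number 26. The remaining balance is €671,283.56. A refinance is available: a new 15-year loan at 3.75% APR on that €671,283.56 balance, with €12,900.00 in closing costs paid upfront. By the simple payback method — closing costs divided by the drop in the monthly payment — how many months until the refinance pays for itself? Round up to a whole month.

Current payment = 817,000 × 4.75%/12 / (1 − (1+0.0039583)^−120) = €8,566.06.
Refinanced payment = 671,283.56 × 0.0031250 / (1 − (1+0.0031250)^−180) = €4,881.72.
Monthly savings = €8,566.06 − €4,881.72 = €3,684.34.
Break-even = €12,900.00 / €3,684.34 = 3.50 → 4 months.

4 months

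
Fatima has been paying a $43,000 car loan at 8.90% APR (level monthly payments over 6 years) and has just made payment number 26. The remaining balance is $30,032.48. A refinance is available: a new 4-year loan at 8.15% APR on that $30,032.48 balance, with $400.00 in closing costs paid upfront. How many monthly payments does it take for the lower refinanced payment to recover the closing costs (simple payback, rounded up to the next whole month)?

Current payment = 43,000 × 8.9%/12 / (1 − (1+0.0074167)^−72) = $772.97.
Refinanced payment = 30,032.48 × 0.0067917 / (1 − (1+0.0067917)^−48) = $735.30.
Monthly savings = $772.97 − $735.30 = $37.67.
Break-even = $400.00 / $37.67 = 10.62 → 11 months.

11 months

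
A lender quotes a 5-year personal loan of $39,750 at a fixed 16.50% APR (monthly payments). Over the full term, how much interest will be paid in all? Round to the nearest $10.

Monthly rate = 16.5%/12 = 0.0137500; payment = 39,750 × 0.0137500 / (1 − (1+0.0137500)^−60) = $977.23.
Total paid = 60 × $977.23 = $58,633.80; interest = $58,633.80 − $39,750 = $18,883.80.

$18,880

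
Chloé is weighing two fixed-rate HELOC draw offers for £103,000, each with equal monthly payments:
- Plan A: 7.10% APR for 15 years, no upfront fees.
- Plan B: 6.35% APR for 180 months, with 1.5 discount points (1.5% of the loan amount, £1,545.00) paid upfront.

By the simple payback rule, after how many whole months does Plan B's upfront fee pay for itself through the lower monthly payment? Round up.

Plan A: monthly rate = 7.1%/12 = 0.0059167; payment = 103,000 × 0.0059167 / (1 − (1+0.0059167)^−180) = £931.56.
Plan B: monthly rate = 6.35%/12 = 0.0052917; payment = 103,000 × 0.0052917 / (1 − (1+0.0052917)^−180) = £888.77.
Monthly savings = £931.56 − £888.77 = £42.79.
Break-even = £1,545.00 / £42.79 = 36.11 → 37 months.

37 months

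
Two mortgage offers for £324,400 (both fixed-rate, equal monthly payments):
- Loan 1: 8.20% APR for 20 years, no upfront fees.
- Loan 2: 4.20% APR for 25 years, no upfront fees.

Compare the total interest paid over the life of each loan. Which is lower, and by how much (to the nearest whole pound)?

Loan 2 by £136,444

Loan 1: monthly rate = 8.2%/12 = 0.0068333; payment = 324,400 × 0.0068333 / (1 − (1+0.0068333)^−240) = £2,753.93.
Total interest on Loan 1 = 240 × £2,753.93 − £324,400 = £336,543.20.
Loan 2: monthly rate = 4.2%/12 = 0.0035000; payment = 324,400 × 0.0035000 / (1 − (1+0.0035000)^−300) = £1,748.33.
Total interest on Loan 2 = 300 × £1,748.33 − £324,400 = £200,099.00.
Loan 2 is lower by £136,444.20.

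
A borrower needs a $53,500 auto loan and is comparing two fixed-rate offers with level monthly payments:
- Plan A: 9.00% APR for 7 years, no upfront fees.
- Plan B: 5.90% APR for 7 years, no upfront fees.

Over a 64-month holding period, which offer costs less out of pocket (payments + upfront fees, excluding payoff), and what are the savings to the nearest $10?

Plan A: at 9.00% the monthly rate is 0.0075000, so the payment is 53,500 × 0.0075000 / (1 − 1.0075000^−84) = $860.77.
Plan B: at 5.90% the monthly rate is 0.0049167, so the payment is 53,500 × 0.0049167 / (1 − 1.0049167^−84) = $779.00.
Over 64 months: Plan A costs 64 × $860.77 = $55,089.28; Plan B costs 64 × $779.00 = $49,856.00.
Plan B is cheaper by $55,089.28 − $49,856.00 = $5,233.28.

Plan B by $5,230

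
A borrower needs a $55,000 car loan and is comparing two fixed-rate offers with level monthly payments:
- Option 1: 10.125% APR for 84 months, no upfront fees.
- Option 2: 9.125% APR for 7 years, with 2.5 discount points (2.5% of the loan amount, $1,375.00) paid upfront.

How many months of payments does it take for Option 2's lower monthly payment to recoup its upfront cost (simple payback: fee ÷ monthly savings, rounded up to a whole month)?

49 months

Option 1: at 10.125% the monthly rate is 0.0084375, so the payment is 55,000 × 0.0084375 / (1 − 1.0084375^−84) = $916.62.
Option 2: monthly rate = 9.125%/12 = 0.0076042; payment = 55,000 × 0.0076042 / (1 − (1+0.0076042)^−84) = $888.39.
Monthly savings = $916.62 − $888.39 = $28.23.
Break-even = $1,375.00 / $28.23 = 48.71 → 49 months.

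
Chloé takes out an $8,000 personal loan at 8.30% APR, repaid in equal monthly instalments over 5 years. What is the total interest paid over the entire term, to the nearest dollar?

$1,802

At 8.30% the monthly rate is 0.0069167, so the payment is 8,000 × 0.0069167 / (1 − 1.0069167^−60) = $163.36.
Total paid = 60 × $163.36 = $9,801.60; interest = $9,801.60 − $8,000 = $1,801.60.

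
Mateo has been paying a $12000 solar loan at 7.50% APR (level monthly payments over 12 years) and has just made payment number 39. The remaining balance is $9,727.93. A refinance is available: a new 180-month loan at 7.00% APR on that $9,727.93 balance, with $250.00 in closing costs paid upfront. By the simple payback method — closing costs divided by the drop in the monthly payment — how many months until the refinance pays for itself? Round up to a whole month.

Current payment = 12,000 × 7.5%/12 / (1 − (1+0.0062500)^−144) = $126.63.
Refinanced payment = 9,727.93 × 0.0058333 / (1 − (1+0.0058333)^−180) = $87.44.
Monthly savings = $126.63 − $87.44 = $39.19.
Break-even = $250.00 / $39.19 = 6.38 → 7 months.

7 months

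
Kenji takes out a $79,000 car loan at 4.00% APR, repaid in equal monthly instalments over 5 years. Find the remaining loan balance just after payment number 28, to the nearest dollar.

With monthly rate i = 4%/12 = 0.0033333, the balance after k of n payments is P · [(1+i)^n − (1+i)^k] / [(1+i)^n − 1].
(1+0.0033333)^60 = 1.22099659 and (1+0.0033333)^28 = 1.09765724, so the balance is 79,000 × (1.22099659 − 1.09765724) / (1.22099659 − 1) = $44,090.31.

$44,090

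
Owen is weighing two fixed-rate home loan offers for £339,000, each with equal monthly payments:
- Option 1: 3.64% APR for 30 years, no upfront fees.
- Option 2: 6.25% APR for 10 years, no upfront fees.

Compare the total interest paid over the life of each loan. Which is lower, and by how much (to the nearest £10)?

Option 2 by £100,840

Option 1: at 3.64% the monthly rate is 0.0030333, so the payment is 339,000 × 0.0030333 / (1 − 1.0030333^−360) = £1,548.88.
Total interest on Option 1 = 360 × £1,548.88 − £339,000 = £218,596.80.
Option 2: monthly rate = 6.25%/12 = 0.0052083; payment = 339,000 × 0.0052083 / (1 − (1+0.0052083)^−120) = £3,806.30.
Total interest on Option 2 = 120 × £3,806.30 − £339,000 = £117,756.00.
Option 2 is lower by £100,840.80.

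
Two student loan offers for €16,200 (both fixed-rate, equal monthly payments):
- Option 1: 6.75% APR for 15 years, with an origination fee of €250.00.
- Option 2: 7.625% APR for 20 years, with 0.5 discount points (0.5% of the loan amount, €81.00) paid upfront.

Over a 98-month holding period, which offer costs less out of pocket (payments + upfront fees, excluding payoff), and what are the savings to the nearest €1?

Option 2 by €1,307

Option 1: monthly rate = 6.75%/12 = 0.0056250; payment = 16,200 × 0.0056250 / (1 − (1+0.0056250)^−180) = €143.36.
Option 2: monthly rate = 7.625%/12 = 0.0063542; payment = 16,200 × 0.0063542 / (1 − (1+0.0063542)^−240) = €131.75.
Over 98 months: Option 1 costs 98 × €143.36 + €250.00 = €14,299.28; Option 2 costs 98 × €131.75 + €81.00 = €12,992.50.
Option 2 is cheaper by €14,299.28 − €12,992.50 = €1,306.78.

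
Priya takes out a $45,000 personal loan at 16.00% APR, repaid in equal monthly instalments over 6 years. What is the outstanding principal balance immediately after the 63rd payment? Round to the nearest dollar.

$8,227

With monthly rate i = 16%/12 = 0.0133333, the balance after k of n payments is P · [(1+i)^n − (1+i)^k] / [(1+i)^n − 1].
(1+0.0133333)^72 = 2.59518116 and (1+0.0133333)^63 = 2.30354510, so the balance is 45,000 × (2.59518116 − 2.30354510) / (2.59518116 − 1) = $8,227.04.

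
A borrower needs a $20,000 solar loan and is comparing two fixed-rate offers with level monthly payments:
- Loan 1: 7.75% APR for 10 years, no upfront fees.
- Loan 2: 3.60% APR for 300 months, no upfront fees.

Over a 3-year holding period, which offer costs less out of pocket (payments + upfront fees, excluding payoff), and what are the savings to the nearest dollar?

Loan 2 by $4,998

Loan 1: at 7.75% the monthly rate is 0.0064583, so the payment is 20,000 × 0.0064583 / (1 − 1.0064583^−120) = $240.02.
Loan 2: at 3.60% the monthly rate is 0.0030000, so the payment is 20,000 × 0.0030000 / (1 − 1.0030000^−300) = $101.20.
Over 36 months: Loan 1 costs 36 × $240.02 = $8,640.72; Loan 2 costs 36 × $101.20 = $3,643.20.
Loan 2 is cheaper by $8,640.72 − $3,643.20 = $4,997.52.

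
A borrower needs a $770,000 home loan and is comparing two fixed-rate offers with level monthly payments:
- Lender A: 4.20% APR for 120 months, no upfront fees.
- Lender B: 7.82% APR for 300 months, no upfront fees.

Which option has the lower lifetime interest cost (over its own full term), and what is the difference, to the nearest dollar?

Lender A: at 4.20% the monthly rate is 0.0035000, so the payment is 770,000 × 0.0035000 / (1 − 1.0035000^−120) = $7,869.27.
Total interest on Lender A = 120 × $7,869.27 − $770,000 = $174,312.40.
Lender B: at 7.82% the monthly rate is 0.0065167, so the payment is 770,000 × 0.0065167 / (1 − 1.0065167^−300) = $5,851.46.
Total interest on Lender B = 300 × $5,851.46 − $770,000 = $985,438.00.
Lender A is lower by $811,125.60.

Lender A by $811,126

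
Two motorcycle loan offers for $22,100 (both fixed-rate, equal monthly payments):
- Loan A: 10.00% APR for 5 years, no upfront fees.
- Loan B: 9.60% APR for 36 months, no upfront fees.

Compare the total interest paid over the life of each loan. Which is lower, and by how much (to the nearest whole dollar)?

Loan B by $2,651

Loan A: at 10.00% the monthly rate is 0.0083333, so the payment is 22,100 × 0.0083333 / (1 − 1.0083333^−60) = $469.56.
Total interest on Loan A = 60 × $469.56 − $22,100 = $6,073.60.
Loan B: at 9.60% the monthly rate is 0.0080000, so the payment is 22,100 × 0.0080000 / (1 − 1.0080000^−36) = $708.96.
Total interest on Loan B = 36 × $708.96 − $22,100 = $3,422.56.
Loan B is lower by $2,651.04.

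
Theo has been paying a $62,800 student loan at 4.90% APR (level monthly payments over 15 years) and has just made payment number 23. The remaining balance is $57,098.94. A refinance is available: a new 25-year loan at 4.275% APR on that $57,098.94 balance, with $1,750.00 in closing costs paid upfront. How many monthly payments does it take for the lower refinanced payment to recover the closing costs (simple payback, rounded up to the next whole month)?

10 months

Current payment = 62,800 × 4.9%/12 / (1 − (1+0.0040833)^−180) = $493.35.
Refinanced payment = 57,098.94 × 0.0035625 / (1 − (1+0.0035625)^−300) = $310.13.
Monthly savings = $493.35 − $310.13 = $183.22.
Break-even = $1,750.00 / $183.22 = 9.55 → 10 months.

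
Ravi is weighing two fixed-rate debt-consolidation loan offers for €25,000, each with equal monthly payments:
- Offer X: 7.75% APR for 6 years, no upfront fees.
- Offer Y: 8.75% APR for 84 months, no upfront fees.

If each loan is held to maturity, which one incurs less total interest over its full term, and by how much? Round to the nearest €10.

Offer X by €2,180

Offer X: at 7.75% the monthly rate is 0.0064583, so the payment is 25,000 × 0.0064583 / (1 − 1.0064583^−72) = €435.29.
Total interest on Offer X = 72 × €435.29 − €25,000 = €6,340.88.
Offer Y: at 8.75% the monthly rate is 0.0072917, so the payment is 25,000 × 0.0072917 / (1 − 1.0072917^−84) = €399.06.
Total interest on Offer Y = 84 × €399.06 − €25,000 = €8,521.04.
Offer X is lower by €2,180.16.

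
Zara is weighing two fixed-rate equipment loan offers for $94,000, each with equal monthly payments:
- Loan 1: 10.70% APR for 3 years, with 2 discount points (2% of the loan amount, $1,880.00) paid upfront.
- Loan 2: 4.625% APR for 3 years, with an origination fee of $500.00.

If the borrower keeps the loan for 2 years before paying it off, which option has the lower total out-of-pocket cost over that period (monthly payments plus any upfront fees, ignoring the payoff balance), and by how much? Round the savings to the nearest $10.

Loan 1: monthly rate = 10.7%/12 = 0.0089167; payment = 94,000 × 0.0089167 / (1 − (1+0.0089167)^−36) = $3,064.10.
Loan 2: monthly rate = 4.625%/12 = 0.0038542; payment = 94,000 × 0.0038542 / (1 − (1+0.0038542)^−36) = $2,801.47.
Over 24 months: Loan 1 costs 24 × $3,064.10 + $1,880.00 = $75,418.40; Loan 2 costs 24 × $2,801.47 + $500.00 = $67,735.28.
Loan 2 is cheaper by $75,418.40 − $67,735.28 = $7,683.12.

Loan 2 by $7,680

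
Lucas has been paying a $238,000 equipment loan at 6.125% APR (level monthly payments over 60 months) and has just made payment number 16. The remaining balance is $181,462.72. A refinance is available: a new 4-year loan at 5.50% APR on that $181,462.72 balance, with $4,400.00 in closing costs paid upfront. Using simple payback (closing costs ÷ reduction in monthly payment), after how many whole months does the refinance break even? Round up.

Current payment = 238,000 × 6.125%/12 / (1 − (1+0.0051042)^−60) = $4,615.05.
Refinanced payment = 181,462.72 × 0.0045833 / (1 − (1+0.0045833)^−48) = $4,220.18.
Monthly savings = $4,615.05 − $4,220.18 = $394.87.
Break-even = $4,400.00 / $394.87 = 11.14 → 12 months.

12 months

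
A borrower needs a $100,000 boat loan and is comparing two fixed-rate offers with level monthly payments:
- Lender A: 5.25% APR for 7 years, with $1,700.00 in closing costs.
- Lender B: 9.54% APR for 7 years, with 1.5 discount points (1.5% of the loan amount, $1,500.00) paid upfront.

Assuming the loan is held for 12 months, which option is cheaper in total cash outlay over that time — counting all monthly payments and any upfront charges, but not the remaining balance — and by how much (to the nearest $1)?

Lender A: at 5.25% the monthly rate is 0.0043750, so the payment is 100,000 × 0.0043750 / (1 − 1.0043750^−84) = $1,425.17.
Lender B: at 9.54% the monthly rate is 0.0079500, so the payment is 100,000 × 0.0079500 / (1 − 1.0079500^−84) = $1,636.45.
Over 12 months: Lender A costs 12 × $1,425.17 + $1,700.00 = $18,802.04; Lender B costs 12 × $1,636.45 + $1,500.00 = $21,137.40.
Lender A is cheaper by $21,137.40 − $18,802.04 = $2,335.36.

Lender A by $2,335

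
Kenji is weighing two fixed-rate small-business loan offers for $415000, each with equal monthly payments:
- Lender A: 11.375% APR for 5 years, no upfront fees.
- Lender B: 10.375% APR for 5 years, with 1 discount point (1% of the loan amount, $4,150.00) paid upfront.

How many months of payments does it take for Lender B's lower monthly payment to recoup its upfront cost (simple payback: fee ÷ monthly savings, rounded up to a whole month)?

Lender A: at 11.375% the monthly rate is 0.0094792, so the payment is 415,000 × 0.0094792 / (1 − 1.0094792^−60) = $9,100.91.
Lender B: monthly rate = 10.375%/12 = 0.0086458; payment = 415,000 × 0.0086458 / (1 − (1+0.0086458)^−60) = $8,894.29.
Monthly savings = $9,100.91 − $8,894.29 = $206.62.
Break-even = $4,150.00 / $206.62 = 20.09 → 21 months.

21 months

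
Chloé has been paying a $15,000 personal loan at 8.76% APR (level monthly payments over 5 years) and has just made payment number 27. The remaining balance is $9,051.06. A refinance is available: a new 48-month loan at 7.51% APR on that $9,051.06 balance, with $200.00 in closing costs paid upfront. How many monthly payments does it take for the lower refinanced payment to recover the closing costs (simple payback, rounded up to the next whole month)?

Current payment = 15,000 × 8.76%/12 / (1 − (1+0.0073000)^−60) = $309.63.
Refinanced payment = 9,051.06 × 0.0062583 / (1 − (1+0.0062583)^−48) = $218.89.
Monthly savings = $309.63 − $218.89 = $90.74.
Break-even = $200.00 / $90.74 = 2.20 → 3 months.

3 months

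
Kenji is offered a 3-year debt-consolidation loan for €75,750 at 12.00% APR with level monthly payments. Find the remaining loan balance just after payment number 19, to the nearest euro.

€39,154

With monthly rate i = 12%/12 = 0.0100000, the balance after k of n payments is P · [(1+i)^n − (1+i)^k] / [(1+i)^n − 1].
(1+0.0100000)^36 = 1.43076878 and (1+0.0100000)^19 = 1.20810895, so the balance is 75,750 × (1.43076878 − 1.20810895) / (1.43076878 − 1) = €39,154.37.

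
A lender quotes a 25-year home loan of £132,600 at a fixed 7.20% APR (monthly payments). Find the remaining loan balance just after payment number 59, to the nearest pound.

With monthly rate i = 7.2%/12 = 0.0060000, the balance after k of n payments is P · [(1+i)^n − (1+i)^k] / [(1+i)^n − 1].
(1+0.0060000)^300 = 6.01719680 and (1+0.0060000)^59 = 1.42324892, so the balance is 132,600 × (6.01719680 − 1.42324892) / (6.01719680 − 1) = £121,413.91.

£121,414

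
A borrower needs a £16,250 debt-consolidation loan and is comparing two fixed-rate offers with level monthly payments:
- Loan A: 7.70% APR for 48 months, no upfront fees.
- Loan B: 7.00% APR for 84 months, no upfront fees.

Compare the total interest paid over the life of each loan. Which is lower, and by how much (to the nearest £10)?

Loan A: monthly rate = 7.7%/12 = 0.0064167; payment = 16,250 × 0.0064167 / (1 − (1+0.0064167)^−48) = £394.43.
Total interest on Loan A = 48 × £394.43 − £16,250 = £2,682.64.
Loan B: at 7.00% the monthly rate is 0.0058333, so the payment is 16,250 × 0.0058333 / (1 − 1.0058333^−84) = £245.26.
Total interest on Loan B = 84 × £245.26 − £16,250 = £4,351.84.
Loan A is lower by £1,669.20.

Loan A by £1,670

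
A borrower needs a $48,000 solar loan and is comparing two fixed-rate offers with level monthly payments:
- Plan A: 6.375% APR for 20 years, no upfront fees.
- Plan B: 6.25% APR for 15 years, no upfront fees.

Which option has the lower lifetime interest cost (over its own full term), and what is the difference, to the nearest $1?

Plan A: at 6.375% the monthly rate is 0.0053125, so the payment is 48,000 × 0.0053125 / (1 − 1.0053125^−240) = $354.35.
Total interest on Plan A = 240 × $354.35 − $48,000 = $37,044.00.
Plan B: at 6.25% the monthly rate is 0.0052083, so the payment is 48,000 × 0.0052083 / (1 − 1.0052083^−180) = $411.56.
Total interest on Plan B = 180 × $411.56 − $48,000 = $26,080.80.
Plan B is lower by $10,963.20.

Plan B by $10,963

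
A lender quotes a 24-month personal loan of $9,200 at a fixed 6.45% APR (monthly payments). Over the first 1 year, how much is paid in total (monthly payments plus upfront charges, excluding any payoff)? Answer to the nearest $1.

At 6.45% the monthly rate is 0.0053750, so the payment is 9,200 × 0.0053750 / (1 − 1.0053750^−24) = $409.62.
Total outlay = 12 × $409.62 = $4,915.44.

$4,915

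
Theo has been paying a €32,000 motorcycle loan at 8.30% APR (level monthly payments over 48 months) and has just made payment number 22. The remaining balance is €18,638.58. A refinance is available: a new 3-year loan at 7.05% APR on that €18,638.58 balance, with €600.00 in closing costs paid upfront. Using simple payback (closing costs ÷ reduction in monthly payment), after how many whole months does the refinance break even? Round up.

Current payment = 32,000 × 8.3%/12 / (1 − (1+0.0069167)^−48) = €785.73.
Refinanced payment = 18,638.58 × 0.0058750 / (1 − (1+0.0058750)^−36) = €575.93.
Monthly savings = €785.73 − €575.93 = €209.80.
Break-even = €600.00 / €209.80 = 2.86 → 3 months.

3 months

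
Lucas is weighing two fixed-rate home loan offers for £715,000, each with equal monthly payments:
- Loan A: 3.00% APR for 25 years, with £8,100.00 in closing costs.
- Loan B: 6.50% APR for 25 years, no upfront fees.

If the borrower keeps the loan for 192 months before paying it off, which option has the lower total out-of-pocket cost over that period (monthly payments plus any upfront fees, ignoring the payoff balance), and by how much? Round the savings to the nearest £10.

Loan A by £267,830

Loan A: at 3.00% the monthly rate is 0.0025000, so the payment is 715,000 × 0.0025000 / (1 − 1.0025000^−300) = £3,390.61.
Loan B: at 6.50% the monthly rate is 0.0054167, so the payment is 715,000 × 0.0054167 / (1 − 1.0054167^−300) = £4,827.73.
Over 192 months: Loan A costs 192 × £3,390.61 + £8,100.00 = £659,097.12; Loan B costs 192 × £4,827.73 = £926,924.16.
Loan A is cheaper by £926,924.16 − £659,097.12 = £267,827.04.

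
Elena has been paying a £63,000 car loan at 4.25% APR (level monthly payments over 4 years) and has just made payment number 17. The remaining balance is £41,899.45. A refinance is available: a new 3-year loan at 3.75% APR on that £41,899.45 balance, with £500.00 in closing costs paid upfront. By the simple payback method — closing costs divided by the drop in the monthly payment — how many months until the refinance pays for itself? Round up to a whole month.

Current payment = 63,000 × 4.25%/12 / (1 − (1+0.0035417)^−48) = £1,429.54.
Refinanced payment = 41,899.45 × 0.0031250 / (1 − (1+0.0031250)^−36) = £1,232.38.
Monthly savings = £1,429.54 − £1,232.38 = £197.16.
Break-even = £500.00 / £197.16 = 2.54 → 3 months.

3 months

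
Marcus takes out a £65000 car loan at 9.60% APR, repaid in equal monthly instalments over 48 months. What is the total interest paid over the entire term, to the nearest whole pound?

£13,533

Monthly rate = 9.6%/12 = 0.0080000; payment = 65,000 × 0.0080000 / (1 − (1+0.0080000)^−48) = £1,636.11.
Total paid = 48 × £1,636.11 = £78,533.28; interest = £78,533.28 − £65,000 = £13,533.28.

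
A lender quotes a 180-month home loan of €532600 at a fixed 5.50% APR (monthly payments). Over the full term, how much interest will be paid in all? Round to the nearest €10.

Monthly rate = 5.5%/12 = 0.0045833; payment = 532,600 × 0.0045833 / (1 − (1+0.0045833)^−180) = €4,351.79.
Total paid = 180 × €4,351.79 = €783,322.20; interest = €783,322.20 − €532,600 = €250,722.20.

€250,720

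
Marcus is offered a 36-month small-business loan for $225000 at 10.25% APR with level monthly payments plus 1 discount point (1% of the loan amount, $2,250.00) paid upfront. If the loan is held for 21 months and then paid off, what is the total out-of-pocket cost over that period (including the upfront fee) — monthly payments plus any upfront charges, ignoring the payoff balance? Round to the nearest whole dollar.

Monthly rate = 10.25%/12 = 0.0085417; payment = 225,000 × 0.0085417 / (1 − (1+0.0085417)^−36) = $7,286.55.
Total outlay = 21 × $7,286.55 + $2,250.00 = $155,267.55.

$155,268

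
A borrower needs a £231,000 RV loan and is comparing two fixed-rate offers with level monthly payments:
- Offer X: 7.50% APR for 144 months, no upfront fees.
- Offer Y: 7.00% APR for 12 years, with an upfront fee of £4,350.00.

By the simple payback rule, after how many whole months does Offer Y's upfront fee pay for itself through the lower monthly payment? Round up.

71 months

Offer X: monthly rate = 7.5%/12 = 0.0062500; payment = 231,000 × 0.0062500 / (1 − (1+0.0062500)^−144) = £2,437.57.
Offer Y: monthly rate = 7%/12 = 0.0058333; payment = 231,000 × 0.0058333 / (1 − (1+0.0058333)^−144) = £2,375.56.
Monthly savings = £2,437.57 − £2,375.56 = £62.01.
Break-even = £4,350.00 / £62.01 = 70.15 → 71 months.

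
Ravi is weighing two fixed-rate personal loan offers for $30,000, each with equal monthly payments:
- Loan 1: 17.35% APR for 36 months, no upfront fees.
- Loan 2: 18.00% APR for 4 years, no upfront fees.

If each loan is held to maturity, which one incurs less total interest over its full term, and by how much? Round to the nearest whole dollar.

Loan 1: monthly rate = 17.35%/12 = 0.0144583; payment = 30,000 × 0.0144583 / (1 − (1+0.0144583)^−36) = $1,074.81.
Total interest on Loan 1 = 36 × $1,074.81 − $30,000 = $8,693.16.
Loan 2: monthly rate = 18%/12 = 0.0150000; payment = 30,000 × 0.0150000 / (1 − (1+0.0150000)^−48) = $881.25.
Total interest on Loan 2 = 48 × $881.25 − $30,000 = $12,300.00.
Loan 1 is lower by $3,606.84.

Loan 1 by $3,607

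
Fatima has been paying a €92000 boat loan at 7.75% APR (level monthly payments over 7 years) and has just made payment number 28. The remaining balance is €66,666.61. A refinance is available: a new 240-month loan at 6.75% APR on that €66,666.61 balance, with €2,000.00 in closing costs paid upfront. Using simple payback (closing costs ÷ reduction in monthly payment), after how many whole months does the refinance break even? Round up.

Current payment = 92,000 × 7.75%/12 / (1 − (1+0.0064583)^−84) = €1,422.50.
Refinanced payment = 66,666.61 × 0.0056250 / (1 − (1+0.0056250)^−240) = €506.91.
Monthly savings = €1,422.50 − €506.91 = €915.59.
Break-even = €2,000.00 / €915.59 = 2.18 → 3 months.

3 months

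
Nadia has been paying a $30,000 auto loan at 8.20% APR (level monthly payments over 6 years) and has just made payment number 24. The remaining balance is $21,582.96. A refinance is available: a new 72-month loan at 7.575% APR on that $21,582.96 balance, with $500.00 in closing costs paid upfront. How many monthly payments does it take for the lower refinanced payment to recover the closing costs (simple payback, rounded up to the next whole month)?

4 months

Current payment = 30,000 × 8.2%/12 / (1 − (1+0.0068333)^−72) = $528.93.
Refinanced payment = 21,582.96 × 0.0063125 / (1 − (1+0.0063125)^−72) = $373.96.
Monthly savings = $528.93 − $373.96 = $154.97.
Break-even = $500.00 / $154.97 = 3.23 → 4 months.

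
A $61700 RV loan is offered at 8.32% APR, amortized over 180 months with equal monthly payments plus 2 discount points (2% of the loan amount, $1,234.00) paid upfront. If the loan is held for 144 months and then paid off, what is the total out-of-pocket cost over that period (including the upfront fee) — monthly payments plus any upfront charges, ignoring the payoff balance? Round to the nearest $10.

$87,790

Monthly rate = 8.32%/12 = 0.0069333; payment = 61,700 × 0.0069333 / (1 − (1+0.0069333)^−180) = $601.09.
Total outlay = 144 × $601.09 + $1,234.00 = $87,790.96.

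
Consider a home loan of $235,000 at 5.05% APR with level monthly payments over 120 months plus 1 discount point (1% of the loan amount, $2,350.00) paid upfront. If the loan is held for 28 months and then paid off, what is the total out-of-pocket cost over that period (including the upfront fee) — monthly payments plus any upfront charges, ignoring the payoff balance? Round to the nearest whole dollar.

At 5.05% the monthly rate is 0.0042083, so the payment is 235,000 × 0.0042083 / (1 − 1.0042083^−120) = $2,498.29.
Total outlay = 28 × $2,498.29 + $2,350.00 = $72,302.12.

$72,302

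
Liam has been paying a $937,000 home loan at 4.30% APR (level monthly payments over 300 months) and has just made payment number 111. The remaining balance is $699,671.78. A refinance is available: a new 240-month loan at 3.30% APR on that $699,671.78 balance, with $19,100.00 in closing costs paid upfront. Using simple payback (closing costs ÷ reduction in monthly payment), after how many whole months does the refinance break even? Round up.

Current payment = 937,000 × 4.3%/12 / (1 − (1+0.0035833)^−300) = $5,102.35.
Refinanced payment = 699,671.78 × 0.0027500 / (1 − (1+0.0027500)^−240) = $3,986.28.
Monthly savings = $5,102.35 − $3,986.28 = $1,116.07.
Break-even = $19,100.00 / $1,116.07 = 17.11 → 18 months.

18 months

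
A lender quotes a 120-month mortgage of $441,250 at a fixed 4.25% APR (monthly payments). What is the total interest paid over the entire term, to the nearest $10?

$101,160

Monthly rate = 4.25%/12 = 0.0035417; payment = 441,250 × 0.0035417 / (1 − (1+0.0035417)^−120) = $4,520.06.
Total paid = 120 × $4,520.06 = $542,407.20; interest = $542,407.20 − $441,250 = $101,157.20.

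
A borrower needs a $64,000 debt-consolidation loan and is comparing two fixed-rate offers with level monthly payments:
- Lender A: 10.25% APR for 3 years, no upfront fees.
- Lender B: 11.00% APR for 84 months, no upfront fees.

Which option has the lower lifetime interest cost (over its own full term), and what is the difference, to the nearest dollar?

Lender A by $17,436

Lender A: at 10.25% the monthly rate is 0.0085417, so the payment is 64,000 × 0.0085417 / (1 − 1.0085417^−36) = $2,072.62.
Total interest on Lender A = 36 × $2,072.62 − $64,000 = $10,614.32.
Lender B: monthly rate = 11%/12 = 0.0091667; payment = 64,000 × 0.0091667 / (1 − (1+0.0091667)^−84) = $1,095.84.
Total interest on Lender B = 84 × $1,095.84 − $64,000 = $28,050.56.
Lender A is lower by $17,436.24.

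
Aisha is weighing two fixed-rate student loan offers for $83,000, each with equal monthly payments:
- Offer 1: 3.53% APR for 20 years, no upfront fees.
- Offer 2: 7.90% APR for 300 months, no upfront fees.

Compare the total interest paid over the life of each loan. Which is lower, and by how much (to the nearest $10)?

Offer 1: monthly rate = 3.53%/12 = 0.0029417; payment = 83,000 × 0.0029417 / (1 − (1+0.0029417)^−240) = $482.65.
Total interest on Offer 1 = 240 × $482.65 − $83,000 = $32,836.00.
Offer 2: at 7.90% the monthly rate is 0.0065833, so the payment is 83,000 × 0.0065833 / (1 − 1.0065833^−300) = $635.12.
Total interest on Offer 2 = 300 × $635.12 − $83,000 = $107,536.00.
Offer 1 is lower by $74,700.00.

Offer 1 by $74,700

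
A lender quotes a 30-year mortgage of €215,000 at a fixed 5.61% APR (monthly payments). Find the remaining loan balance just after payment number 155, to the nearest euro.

With monthly rate i = 5.61%/12 = 0.0046750, the balance after k of n payments is P · [(1+i)^n − (1+i)^k] / [(1+i)^n − 1].
(1+0.0046750)^360 = 5.36061231 and (1+0.0046750)^155 = 2.06047482, so the balance is 215,000 × (5.36061231 − 2.06047482) / (5.36061231 − 1) = €162,713.29.

€162,713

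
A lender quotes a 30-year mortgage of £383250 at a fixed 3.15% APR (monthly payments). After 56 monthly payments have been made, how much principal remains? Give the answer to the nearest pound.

£344,640

With monthly rate i = 3.15%/12 = 0.0026250, the balance after k of n payments is P · [(1+i)^n − (1+i)^k] / [(1+i)^n − 1].
(1+0.0026250)^360 = 2.56962983 and (1+0.0026250)^56 = 1.15813088, so the balance is 383,250 × (2.56962983 − 1.15813088) / (2.56962983 − 1) = £344,639.84.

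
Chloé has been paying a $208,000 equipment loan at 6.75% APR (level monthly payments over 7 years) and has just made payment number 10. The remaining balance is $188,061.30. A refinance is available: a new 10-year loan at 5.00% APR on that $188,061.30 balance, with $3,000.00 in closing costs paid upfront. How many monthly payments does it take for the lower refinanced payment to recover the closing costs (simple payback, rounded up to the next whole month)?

3 months

Current payment = 208,000 × 6.75%/12 / (1 − (1+0.0056250)^−84) = $3,113.92.
Refinanced payment = 188,061.30 × 0.0041667 / (1 − (1+0.0041667)^−120) = $1,994.68.
Monthly savings = $3,113.92 − $1,994.68 = $1,119.24.
Break-even = $3,000.00 / $1,119.24 = 2.68 → 3 months.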